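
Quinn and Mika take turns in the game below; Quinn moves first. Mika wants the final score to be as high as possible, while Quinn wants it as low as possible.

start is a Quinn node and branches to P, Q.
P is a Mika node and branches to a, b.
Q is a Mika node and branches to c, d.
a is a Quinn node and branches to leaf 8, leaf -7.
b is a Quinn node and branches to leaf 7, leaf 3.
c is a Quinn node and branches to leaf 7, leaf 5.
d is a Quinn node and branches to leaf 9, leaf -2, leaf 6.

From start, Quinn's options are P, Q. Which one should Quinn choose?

a (Quinn): min(8, -7) = -7
b (Quinn): min(7, 3) = 3
P (Mika): max(-7, 3) = 3
c (Quinn): min(7, 5) = 5
d (Quinn): min(9, -2, 6) = -2
Q (Mika): max(5, -2) = 5
start (Quinn): min(3, 5) = 3
Quinn at start wants the lowest of {P=3, Q=5}, so chooses P.

P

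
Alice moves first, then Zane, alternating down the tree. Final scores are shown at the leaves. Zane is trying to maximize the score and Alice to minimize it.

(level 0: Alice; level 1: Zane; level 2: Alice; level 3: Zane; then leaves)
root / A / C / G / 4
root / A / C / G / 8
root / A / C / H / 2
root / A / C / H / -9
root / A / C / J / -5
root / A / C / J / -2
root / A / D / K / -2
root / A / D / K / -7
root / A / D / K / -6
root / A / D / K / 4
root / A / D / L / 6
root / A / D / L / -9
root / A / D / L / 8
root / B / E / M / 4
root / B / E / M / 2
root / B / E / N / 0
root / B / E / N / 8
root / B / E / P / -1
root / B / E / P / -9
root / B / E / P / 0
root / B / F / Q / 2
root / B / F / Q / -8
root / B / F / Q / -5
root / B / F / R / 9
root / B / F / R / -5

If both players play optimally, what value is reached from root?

2

G (Zane): max(4, 8) = 8
H (Zane): max(2, -9) = 2
J (Zane): max(-5, -2) = -2
C (Alice): min(8, 2, -2) = -2
K (Zane): max(-2, -7, -6, 4) = 4
L (Zane): max(6, -9, 8) = 8
D (Alice): min(4, 8) = 4
A (Zane): max(-2, 4) = 4
M (Zane): max(4, 2) = 4
N (Zane): max(0, 8) = 8
P (Zane): max(-1, -9, 0) = 0
E (Alice): min(4, 8, 0) = 0
Q (Zane): max(2, -8, -5) = 2
R (Zane): max(9, -5) = 9
F (Alice): min(2, 9) = 2
B (Zane): max(0, 2) = 2
root (Alice): min(4, 2) = 2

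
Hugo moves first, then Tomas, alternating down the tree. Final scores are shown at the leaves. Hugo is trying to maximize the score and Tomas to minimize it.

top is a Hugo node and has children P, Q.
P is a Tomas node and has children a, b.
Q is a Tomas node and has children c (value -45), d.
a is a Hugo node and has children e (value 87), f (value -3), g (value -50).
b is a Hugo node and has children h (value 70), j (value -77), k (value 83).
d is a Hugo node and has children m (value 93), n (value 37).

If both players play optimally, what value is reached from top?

83

a (Hugo): max(87, -3, -50) = 87
b (Hugo): max(70, -77, 83) = 83
P (Tomas): min(87, 83) = 83
d (Hugo): max(93, 37) = 93
Q (Tomas): min(-45, 93) = -45
top (Hugo): max(83, -45) = 83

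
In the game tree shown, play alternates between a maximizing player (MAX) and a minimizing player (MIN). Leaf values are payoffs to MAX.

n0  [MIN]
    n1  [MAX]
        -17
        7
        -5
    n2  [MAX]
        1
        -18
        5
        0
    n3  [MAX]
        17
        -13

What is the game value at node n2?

5

n2 (MAX): max(1, -18, 5, 0) = 5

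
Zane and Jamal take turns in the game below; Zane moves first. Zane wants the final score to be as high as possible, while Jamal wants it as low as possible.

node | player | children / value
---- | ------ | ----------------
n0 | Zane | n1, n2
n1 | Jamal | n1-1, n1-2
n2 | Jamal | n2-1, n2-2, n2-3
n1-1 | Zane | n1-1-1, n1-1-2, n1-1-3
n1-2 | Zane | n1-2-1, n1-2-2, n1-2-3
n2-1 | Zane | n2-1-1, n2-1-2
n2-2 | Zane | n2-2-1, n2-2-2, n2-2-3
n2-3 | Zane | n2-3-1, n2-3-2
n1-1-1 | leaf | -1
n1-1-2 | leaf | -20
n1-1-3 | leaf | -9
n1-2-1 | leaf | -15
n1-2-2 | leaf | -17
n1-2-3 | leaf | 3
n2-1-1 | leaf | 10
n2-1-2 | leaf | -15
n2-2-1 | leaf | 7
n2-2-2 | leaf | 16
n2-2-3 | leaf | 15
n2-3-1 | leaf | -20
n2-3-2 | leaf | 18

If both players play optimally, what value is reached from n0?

n1-1 (Zane): max(-1, -20, -9) = -1
n1-2 (Zane): max(-15, -17, 3) = 3
n1 (Jamal): min(-1, 3) = -1
n2-1 (Zane): max(10, -15) = 10
n2-2 (Zane): max(7, 16, 15) = 16
n2-3 (Zane): max(-20, 18) = 18
n2 (Jamal): min(10, 16, 18) = 10
n0 (Zane): max(-1, 10) = 10

10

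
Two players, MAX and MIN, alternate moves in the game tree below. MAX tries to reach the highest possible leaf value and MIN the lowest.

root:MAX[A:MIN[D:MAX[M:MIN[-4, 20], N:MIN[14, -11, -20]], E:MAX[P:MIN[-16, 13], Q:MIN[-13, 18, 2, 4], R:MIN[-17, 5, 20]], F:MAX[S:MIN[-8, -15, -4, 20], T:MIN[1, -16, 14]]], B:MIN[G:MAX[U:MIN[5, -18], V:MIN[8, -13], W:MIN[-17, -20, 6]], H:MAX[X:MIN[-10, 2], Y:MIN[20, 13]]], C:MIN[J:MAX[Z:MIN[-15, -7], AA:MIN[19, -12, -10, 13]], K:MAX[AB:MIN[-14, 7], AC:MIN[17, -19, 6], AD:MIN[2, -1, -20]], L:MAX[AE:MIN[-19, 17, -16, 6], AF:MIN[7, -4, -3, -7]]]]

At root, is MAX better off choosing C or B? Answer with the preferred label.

Z (MIN): min(-15, -7) = -15
AA (MIN): min(19, -12, -10, 13) = -12
J (MAX): max(-15, -12) = -12
AB (MIN): min(-14, 7) = -14
AC (MIN): min(17, -19, 6) = -19
AD (MIN): min(2, -1, -20) = -20
K (MAX): max(-14, -19, -20) = -14
AE (MIN): min(-19, 17, -16, 6) = -19
AF (MIN): min(7, -4, -3, -7) = -7
L (MAX): max(-19, -7) = -7
C (MIN): min(-12, -14, -7) = -14
U (MIN): min(5, -18) = -18
V (MIN): min(8, -13) = -13
W (MIN): min(-17, -20, 6) = -20
G (MAX): max(-18, -13, -20) = -13
X (MIN): min(-10, 2) = -10
Y (MIN): min(20, 13) = 13
H (MAX): max(-10, 13) = 13
B (MIN): min(-13, 13) = -13
MAX prefers the higher value; C=-14, B=-13. B is better since -13 > -14.

B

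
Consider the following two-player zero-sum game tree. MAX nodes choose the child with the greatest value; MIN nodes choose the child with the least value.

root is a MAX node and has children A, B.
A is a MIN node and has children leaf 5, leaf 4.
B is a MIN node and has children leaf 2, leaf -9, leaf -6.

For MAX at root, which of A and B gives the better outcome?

A (MIN): min(5, 4) = 4
B (MIN): min(2, -9, -6) = -9
MAX prefers the higher value; A=4, B=-9. A is better since 4 > -9.

A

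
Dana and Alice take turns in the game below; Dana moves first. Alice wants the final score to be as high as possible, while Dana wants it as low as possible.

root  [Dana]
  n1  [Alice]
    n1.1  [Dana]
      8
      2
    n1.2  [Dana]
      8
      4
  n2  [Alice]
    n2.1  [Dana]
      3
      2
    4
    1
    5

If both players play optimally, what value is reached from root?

4

n1.1 (Dana): min(8, 2) = 2
n1.2 (Dana): min(8, 4) = 4
n1 (Alice): max(2, 4) = 4
n2.1 (Dana): min(3, 2) = 2
n2 (Alice): max(2, 4, 1, 5) = 5
root (Dana): min(4, 5) = 4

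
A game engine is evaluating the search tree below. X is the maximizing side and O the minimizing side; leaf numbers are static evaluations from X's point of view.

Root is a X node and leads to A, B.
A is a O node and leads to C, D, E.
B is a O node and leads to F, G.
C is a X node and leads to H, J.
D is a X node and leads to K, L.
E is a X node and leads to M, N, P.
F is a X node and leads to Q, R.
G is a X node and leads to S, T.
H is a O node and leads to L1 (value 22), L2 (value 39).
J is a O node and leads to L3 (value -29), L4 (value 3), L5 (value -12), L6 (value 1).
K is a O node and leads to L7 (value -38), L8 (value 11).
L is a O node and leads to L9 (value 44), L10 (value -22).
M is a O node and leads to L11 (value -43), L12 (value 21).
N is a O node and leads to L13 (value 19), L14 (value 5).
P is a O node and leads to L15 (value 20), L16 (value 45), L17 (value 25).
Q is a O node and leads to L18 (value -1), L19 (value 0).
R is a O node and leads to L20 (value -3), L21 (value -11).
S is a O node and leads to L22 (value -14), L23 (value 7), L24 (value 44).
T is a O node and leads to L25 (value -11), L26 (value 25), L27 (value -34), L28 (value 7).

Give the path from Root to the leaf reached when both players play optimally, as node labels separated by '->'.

H (O): min(22, 39) = 22
J (O): min(-29, 3, -12, 1) = -29
C (X): max(22, -29) = 22
K (O): min(-38, 11) = -38
L (O): min(44, -22) = -22
D (X): max(-38, -22) = -22
M (O): min(-43, 21) = -43
N (O): min(19, 5) = 5
P (O): min(20, 45, 25) = 20
E (X): max(-43, 5, 20) = 20
A (O): min(22, -22, 20) = -22
Q (O): min(-1, 0) = -1
R (O): min(-3, -11) = -11
F (X): max(-1, -11) = -1
S (O): min(-14, 7, 44) = -14
T (O): min(-11, 25, -34, 7) = -34
G (X): max(-14, -34) = -14
B (O): min(-1, -14) = -14
Root (X): max(-22, -14) = -14
At Root, X picks B (highest: -14).
At B, O picks G (lowest: -14).
At G, X picks S (highest: -14).
At S, O picks L22 (lowest: -14).
Terminal value -14.

Root -> B -> G -> S -> L22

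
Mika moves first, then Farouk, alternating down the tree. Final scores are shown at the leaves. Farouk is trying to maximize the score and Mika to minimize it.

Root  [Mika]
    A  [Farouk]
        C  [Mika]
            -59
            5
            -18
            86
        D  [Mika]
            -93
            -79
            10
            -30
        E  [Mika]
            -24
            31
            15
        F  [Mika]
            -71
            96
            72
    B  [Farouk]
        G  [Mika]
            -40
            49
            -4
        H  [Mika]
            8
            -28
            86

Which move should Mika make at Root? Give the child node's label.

B

C (Mika): min(-59, 5, -18, 86) = -59
D (Mika): min(-93, -79, 10, -30) = -93
E (Mika): min(-24, 31, 15) = -24
F (Mika): min(-71, 96, 72) = -71
A (Farouk): max(-59, -93, -24, -71) = -24
G (Mika): min(-40, 49, -4) = -40
H (Mika): min(8, -28, 86) = -28
B (Farouk): max(-40, -28) = -28
Root (Mika): min(-24, -28) = -28
Mika at Root wants the lowest of {A=-24, B=-28}, so chooses B.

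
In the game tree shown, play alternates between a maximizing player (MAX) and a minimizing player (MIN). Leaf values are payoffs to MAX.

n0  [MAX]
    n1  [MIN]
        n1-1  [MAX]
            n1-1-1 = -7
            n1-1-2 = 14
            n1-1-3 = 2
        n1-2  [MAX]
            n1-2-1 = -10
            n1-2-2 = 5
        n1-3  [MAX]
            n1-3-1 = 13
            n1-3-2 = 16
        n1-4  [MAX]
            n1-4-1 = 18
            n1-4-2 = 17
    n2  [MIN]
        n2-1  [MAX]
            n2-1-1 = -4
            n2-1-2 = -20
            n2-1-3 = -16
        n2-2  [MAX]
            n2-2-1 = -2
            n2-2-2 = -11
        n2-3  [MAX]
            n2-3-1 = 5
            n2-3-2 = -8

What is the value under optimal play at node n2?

n2-1 (MAX): max(-4, -20, -16) = -4
n2-2 (MAX): max(-2, -11) = -2
n2-3 (MAX): max(5, -8) = 5
n2 (MIN): min(-4, -2, 5) = -4

-4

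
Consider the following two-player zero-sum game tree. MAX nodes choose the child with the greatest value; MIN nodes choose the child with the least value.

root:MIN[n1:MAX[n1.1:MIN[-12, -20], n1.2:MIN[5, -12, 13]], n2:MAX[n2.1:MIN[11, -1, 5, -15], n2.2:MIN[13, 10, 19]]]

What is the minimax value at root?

n1.1 (MIN): min(-12, -20) = -20
n1.2 (MIN): min(5, -12, 13) = -12
n1 (MAX): max(-20, -12) = -12
n2.1 (MIN): min(11, -1, 5, -15) = -15
n2.2 (MIN): min(13, 10, 19) = 10
n2 (MAX): max(-15, 10) = 10
root (MIN): min(-12, 10) = -12

-12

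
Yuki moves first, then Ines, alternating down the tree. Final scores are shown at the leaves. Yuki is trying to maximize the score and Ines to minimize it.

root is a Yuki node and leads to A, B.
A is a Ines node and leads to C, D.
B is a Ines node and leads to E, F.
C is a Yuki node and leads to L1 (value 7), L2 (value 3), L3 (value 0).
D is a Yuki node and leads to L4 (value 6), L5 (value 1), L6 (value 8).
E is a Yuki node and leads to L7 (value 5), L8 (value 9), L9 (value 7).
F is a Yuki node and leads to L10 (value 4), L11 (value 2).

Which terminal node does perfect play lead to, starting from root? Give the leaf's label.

L1

C (Yuki): max(7, 3, 0) = 7
D (Yuki): max(6, 1, 8) = 8
A (Ines): min(7, 8) = 7
E (Yuki): max(5, 9, 7) = 9
F (Yuki): max(4, 2) = 4
B (Ines): min(9, 4) = 4
root (Yuki): max(7, 4) = 7
At root, Yuki picks A (highest: 7).
At A, Ines picks C (lowest: 7).
At C, Yuki picks L1 (highest: 7).
Terminal value 7.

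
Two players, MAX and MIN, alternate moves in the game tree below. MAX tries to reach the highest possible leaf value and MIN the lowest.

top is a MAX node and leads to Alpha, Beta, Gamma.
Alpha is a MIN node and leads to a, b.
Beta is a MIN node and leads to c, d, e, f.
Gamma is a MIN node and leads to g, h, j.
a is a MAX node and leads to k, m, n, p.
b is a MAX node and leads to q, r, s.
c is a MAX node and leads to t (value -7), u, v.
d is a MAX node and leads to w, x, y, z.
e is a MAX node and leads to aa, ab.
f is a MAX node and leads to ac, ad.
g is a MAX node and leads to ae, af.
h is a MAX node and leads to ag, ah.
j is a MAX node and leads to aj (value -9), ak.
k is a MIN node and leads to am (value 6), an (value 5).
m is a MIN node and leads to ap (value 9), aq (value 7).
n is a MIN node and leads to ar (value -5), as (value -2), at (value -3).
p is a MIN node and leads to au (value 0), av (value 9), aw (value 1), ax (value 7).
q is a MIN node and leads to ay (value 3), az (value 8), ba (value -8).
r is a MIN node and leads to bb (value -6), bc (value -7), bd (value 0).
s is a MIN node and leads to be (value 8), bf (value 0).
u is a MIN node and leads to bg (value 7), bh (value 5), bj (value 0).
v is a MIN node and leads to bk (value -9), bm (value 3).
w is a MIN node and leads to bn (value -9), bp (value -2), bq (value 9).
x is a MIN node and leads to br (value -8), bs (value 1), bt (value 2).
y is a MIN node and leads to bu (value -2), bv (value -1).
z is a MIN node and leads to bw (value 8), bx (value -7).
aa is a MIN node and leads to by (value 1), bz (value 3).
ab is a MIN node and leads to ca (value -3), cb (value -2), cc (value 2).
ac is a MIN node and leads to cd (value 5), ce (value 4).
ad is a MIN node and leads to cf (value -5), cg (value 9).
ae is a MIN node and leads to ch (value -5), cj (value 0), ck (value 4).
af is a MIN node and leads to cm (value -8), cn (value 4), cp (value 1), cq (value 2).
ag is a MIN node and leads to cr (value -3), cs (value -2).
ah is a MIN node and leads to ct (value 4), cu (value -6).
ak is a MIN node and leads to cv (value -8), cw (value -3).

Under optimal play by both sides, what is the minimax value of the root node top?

0

k (MIN): min(6, 5) = 5
m (MIN): min(9, 7) = 7
n (MIN): min(-5, -2, -3) = -5
p (MIN): min(0, 9, 1, 7) = 0
a (MAX): max(5, 7, -5, 0) = 7
q (MIN): min(3, 8, -8) = -8
r (MIN): min(-6, -7, 0) = -7
s (MIN): min(8, 0) = 0
b (MAX): max(-8, -7, 0) = 0
Alpha (MIN): min(7, 0) = 0
u (MIN): min(7, 5, 0) = 0
v (MIN): min(-9, 3) = -9
c (MAX): max(-7, 0, -9) = 0
w (MIN): min(-9, -2, 9) = -9
x (MIN): min(-8, 1, 2) = -8
y (MIN): min(-2, -1) = -2
z (MIN): min(8, -7) = -7
d (MAX): max(-9, -8, -2, -7) = -2
aa (MIN): min(1, 3) = 1
ab (MIN): min(-3, -2, 2) = -3
e (MAX): max(1, -3) = 1
ac (MIN): min(5, 4) = 4
ad (MIN): min(-5, 9) = -5
f (MAX): max(4, -5) = 4
Beta (MIN): min(0, -2, 1, 4) = -2
ae (MIN): min(-5, 0, 4) = -5
af (MIN): min(-8, 4, 1, 2) = -8
g (MAX): max(-5, -8) = -5
ag (MIN): min(-3, -2) = -3
ah (MIN): min(4, -6) = -6
h (MAX): max(-3, -6) = -3
ak (MIN): min(-8, -3) = -8
j (MAX): max(-9, -8) = -8
Gamma (MIN): min(-5, -3, -8) = -8
top (MAX): max(0, -2, -8) = 0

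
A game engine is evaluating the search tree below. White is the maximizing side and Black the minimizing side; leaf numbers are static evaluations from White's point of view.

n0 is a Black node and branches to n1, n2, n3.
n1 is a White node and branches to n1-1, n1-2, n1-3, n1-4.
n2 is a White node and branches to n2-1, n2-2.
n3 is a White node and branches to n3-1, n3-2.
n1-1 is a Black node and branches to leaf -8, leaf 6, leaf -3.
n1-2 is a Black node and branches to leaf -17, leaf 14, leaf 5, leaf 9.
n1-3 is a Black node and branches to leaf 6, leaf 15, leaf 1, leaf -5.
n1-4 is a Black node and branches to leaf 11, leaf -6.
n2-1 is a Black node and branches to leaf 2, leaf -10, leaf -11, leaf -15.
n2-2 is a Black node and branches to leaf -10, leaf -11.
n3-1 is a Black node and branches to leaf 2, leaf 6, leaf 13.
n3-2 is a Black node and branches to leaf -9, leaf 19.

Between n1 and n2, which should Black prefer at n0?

n2

n1-1 (Black): min(-8, 6, -3) = -8
n1-2 (Black): min(-17, 14, 5, 9) = -17
n1-3 (Black): min(6, 15, 1, -5) = -5
n1-4 (Black): min(11, -6) = -6
n1 (White): max(-8, -17, -5, -6) = -5
n2-1 (Black): min(2, -10, -11, -15) = -15
n2-2 (Black): min(-10, -11) = -11
n2 (White): max(-15, -11) = -11
Black prefers the lower value; n1=-5, n2=-11. n2 is better since -11 < -5.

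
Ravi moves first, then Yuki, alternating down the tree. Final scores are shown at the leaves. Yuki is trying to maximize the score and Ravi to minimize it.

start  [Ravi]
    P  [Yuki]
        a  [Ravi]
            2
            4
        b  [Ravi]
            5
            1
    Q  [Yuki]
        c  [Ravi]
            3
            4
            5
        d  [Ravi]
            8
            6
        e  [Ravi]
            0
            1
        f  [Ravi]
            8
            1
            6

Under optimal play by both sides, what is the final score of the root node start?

2

a (Ravi): min(2, 4) = 2
b (Ravi): min(5, 1) = 1
P (Yuki): max(2, 1) = 2
c (Ravi): min(3, 4, 5) = 3
d (Ravi): min(8, 6) = 6
e (Ravi): min(0, 1) = 0
f (Ravi): min(8, 1, 6) = 1
Q (Yuki): max(3, 6, 0, 1) = 6
start (Ravi): min(2, 6) = 2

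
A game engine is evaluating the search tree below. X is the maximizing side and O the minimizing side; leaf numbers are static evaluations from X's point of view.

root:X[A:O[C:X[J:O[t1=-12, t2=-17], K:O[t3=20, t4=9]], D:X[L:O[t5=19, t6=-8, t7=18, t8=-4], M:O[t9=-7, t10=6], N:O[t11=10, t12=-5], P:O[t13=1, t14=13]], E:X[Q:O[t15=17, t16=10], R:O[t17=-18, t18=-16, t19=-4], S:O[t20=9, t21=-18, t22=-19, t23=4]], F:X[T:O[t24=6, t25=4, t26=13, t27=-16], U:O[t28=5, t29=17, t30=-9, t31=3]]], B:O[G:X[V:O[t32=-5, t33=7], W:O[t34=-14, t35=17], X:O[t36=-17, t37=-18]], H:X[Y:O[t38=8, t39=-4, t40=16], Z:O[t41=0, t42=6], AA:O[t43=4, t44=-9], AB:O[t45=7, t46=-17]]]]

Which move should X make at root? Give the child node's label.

B

J (O): min(-12, -17) = -17
K (O): min(20, 9) = 9
C (X): max(-17, 9) = 9
L (O): min(19, -8, 18, -4) = -8
M (O): min(-7, 6) = -7
N (O): min(10, -5) = -5
P (O): min(1, 13) = 1
D (X): max(-8, -7, -5, 1) = 1
Q (O): min(17, 10) = 10
R (O): min(-18, -16, -4) = -18
S (O): min(9, -18, -19, 4) = -19
E (X): max(10, -18, -19) = 10
T (O): min(6, 4, 13, -16) = -16
U (O): min(5, 17, -9, 3) = -9
F (X): max(-16, -9) = -9
A (O): min(9, 1, 10, -9) = -9
V (O): min(-5, 7) = -5
W (O): min(-14, 17) = -14
X (O): min(-17, -18) = -18
G (X): max(-5, -14, -18) = -5
Y (O): min(8, -4, 16) = -4
Z (O): min(0, 6) = 0
AA (O): min(4, -9) = -9
AB (O): min(7, -17) = -17
H (X): max(-4, 0, -9, -17) = 0
B (O): min(-5, 0) = -5
root (X): max(-9, -5) = -5
X at root wants the highest of {A=-9, B=-5}, so chooses B.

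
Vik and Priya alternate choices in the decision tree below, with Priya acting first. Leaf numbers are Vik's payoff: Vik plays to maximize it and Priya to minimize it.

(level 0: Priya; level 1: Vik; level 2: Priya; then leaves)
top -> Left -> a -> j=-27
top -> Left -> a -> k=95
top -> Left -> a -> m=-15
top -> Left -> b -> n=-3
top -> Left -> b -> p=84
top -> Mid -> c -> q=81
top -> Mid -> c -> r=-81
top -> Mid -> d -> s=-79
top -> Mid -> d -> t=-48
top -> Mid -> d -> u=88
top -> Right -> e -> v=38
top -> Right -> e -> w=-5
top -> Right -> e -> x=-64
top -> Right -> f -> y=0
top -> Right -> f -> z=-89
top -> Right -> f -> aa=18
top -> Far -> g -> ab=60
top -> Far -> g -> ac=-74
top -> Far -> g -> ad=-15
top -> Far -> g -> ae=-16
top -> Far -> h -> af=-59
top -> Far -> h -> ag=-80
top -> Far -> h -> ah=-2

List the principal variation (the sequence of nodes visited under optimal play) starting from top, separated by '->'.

a (Priya): min(-27, 95, -15) = -27
b (Priya): min(-3, 84) = -3
Left (Vik): max(-27, -3) = -3
c (Priya): min(81, -81) = -81
d (Priya): min(-79, -48, 88) = -79
Mid (Vik): max(-81, -79) = -79
e (Priya): min(38, -5, -64) = -64
f (Priya): min(0, -89, 18) = -89
Right (Vik): max(-64, -89) = -64
g (Priya): min(60, -74, -15, -16) = -74
h (Priya): min(-59, -80, -2) = -80
Far (Vik): max(-74, -80) = -74
top (Priya): min(-3, -79, -64, -74) = -79
At top, Priya picks Mid (lowest: -79).
At Mid, Vik picks d (highest: -79).
At d, Priya picks s (lowest: -79).
Terminal value -79.

top -> Mid -> d -> s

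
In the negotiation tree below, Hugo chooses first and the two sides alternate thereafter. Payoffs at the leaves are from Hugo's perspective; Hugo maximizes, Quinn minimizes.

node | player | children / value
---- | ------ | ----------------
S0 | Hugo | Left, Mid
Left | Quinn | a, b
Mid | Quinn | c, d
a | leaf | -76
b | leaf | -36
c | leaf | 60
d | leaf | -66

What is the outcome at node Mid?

-66

Mid (Quinn): min(60, -66) = -66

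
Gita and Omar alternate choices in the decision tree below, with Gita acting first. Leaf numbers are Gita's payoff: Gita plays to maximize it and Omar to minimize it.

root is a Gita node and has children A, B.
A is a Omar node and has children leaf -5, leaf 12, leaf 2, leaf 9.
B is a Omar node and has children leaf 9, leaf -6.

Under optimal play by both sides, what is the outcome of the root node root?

-5

A (Omar): min(-5, 12, 2, 9) = -5
B (Omar): min(9, -6) = -6
root (Gita): max(-5, -6) = -5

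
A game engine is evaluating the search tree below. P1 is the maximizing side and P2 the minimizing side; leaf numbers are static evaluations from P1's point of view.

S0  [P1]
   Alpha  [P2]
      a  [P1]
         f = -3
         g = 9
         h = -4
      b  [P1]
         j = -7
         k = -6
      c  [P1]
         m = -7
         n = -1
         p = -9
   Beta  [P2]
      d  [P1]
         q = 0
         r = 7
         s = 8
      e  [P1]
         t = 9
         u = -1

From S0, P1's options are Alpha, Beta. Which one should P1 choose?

Beta

a (P1): max(-3, 9, -4) = 9
b (P1): max(-7, -6) = -6
c (P1): max(-7, -1, -9) = -1
Alpha (P2): min(9, -6, -1) = -6
d (P1): max(0, 7, 8) = 8
e (P1): max(9, -1) = 9
Beta (P2): min(8, 9) = 8
S0 (P1): max(-6, 8) = 8
P1 at S0 wants the highest of {Alpha=-6, Beta=8}, so chooses Beta.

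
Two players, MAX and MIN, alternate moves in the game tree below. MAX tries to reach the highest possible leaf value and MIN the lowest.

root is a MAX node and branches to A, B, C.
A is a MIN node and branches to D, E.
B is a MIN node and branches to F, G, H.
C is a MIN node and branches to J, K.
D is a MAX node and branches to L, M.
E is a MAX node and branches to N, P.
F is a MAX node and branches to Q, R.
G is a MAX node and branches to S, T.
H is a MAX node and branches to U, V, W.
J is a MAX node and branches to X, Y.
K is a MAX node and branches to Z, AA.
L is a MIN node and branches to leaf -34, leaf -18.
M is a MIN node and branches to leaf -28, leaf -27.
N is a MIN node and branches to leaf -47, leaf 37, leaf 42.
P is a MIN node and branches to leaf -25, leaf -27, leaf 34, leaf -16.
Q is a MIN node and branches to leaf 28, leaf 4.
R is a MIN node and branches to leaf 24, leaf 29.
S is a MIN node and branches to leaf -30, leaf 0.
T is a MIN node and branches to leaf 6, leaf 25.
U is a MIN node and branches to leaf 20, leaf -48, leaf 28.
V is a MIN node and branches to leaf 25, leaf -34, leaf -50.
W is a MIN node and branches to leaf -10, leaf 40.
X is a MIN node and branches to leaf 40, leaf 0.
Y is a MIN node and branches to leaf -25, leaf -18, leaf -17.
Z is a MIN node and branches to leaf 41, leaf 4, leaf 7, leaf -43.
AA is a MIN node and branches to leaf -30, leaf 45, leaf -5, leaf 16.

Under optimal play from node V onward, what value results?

-50

V (MIN): min(25, -34, -50) = -50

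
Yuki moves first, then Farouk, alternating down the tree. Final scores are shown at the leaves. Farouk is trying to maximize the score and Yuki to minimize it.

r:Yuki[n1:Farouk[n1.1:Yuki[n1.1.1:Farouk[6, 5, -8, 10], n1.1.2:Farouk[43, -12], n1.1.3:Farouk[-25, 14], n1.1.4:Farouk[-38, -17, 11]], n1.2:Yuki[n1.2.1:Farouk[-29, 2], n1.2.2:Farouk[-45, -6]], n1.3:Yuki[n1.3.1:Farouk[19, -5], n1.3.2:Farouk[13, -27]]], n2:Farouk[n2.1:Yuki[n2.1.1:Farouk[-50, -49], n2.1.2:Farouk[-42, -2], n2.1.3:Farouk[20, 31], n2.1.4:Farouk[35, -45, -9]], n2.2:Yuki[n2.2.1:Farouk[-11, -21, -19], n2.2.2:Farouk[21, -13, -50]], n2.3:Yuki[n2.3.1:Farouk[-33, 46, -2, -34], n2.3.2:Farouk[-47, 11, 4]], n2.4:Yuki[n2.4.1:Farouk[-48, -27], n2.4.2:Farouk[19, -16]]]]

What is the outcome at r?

11

n1.1.1 (Farouk): max(6, 5, -8, 10) = 10
n1.1.2 (Farouk): max(43, -12) = 43
n1.1.3 (Farouk): max(-25, 14) = 14
n1.1.4 (Farouk): max(-38, -17, 11) = 11
n1.1 (Yuki): min(10, 43, 14, 11) = 10
n1.2.1 (Farouk): max(-29, 2) = 2
n1.2.2 (Farouk): max(-45, -6) = -6
n1.2 (Yuki): min(2, -6) = -6
n1.3.1 (Farouk): max(19, -5) = 19
n1.3.2 (Farouk): max(13, -27) = 13
n1.3 (Yuki): min(19, 13) = 13
n1 (Farouk): max(10, -6, 13) = 13
n2.1.1 (Farouk): max(-50, -49) = -49
n2.1.2 (Farouk): max(-42, -2) = -2
n2.1.3 (Farouk): max(20, 31) = 31
n2.1.4 (Farouk): max(35, -45, -9) = 35
n2.1 (Yuki): min(-49, -2, 31, 35) = -49
n2.2.1 (Farouk): max(-11, -21, -19) = -11
n2.2.2 (Farouk): max(21, -13, -50) = 21
n2.2 (Yuki): min(-11, 21) = -11
n2.3.1 (Farouk): max(-33, 46, -2, -34) = 46
n2.3.2 (Farouk): max(-47, 11, 4) = 11
n2.3 (Yuki): min(46, 11) = 11
n2.4.1 (Farouk): max(-48, -27) = -27
n2.4.2 (Farouk): max(19, -16) = 19
n2.4 (Yuki): min(-27, 19) = -27
n2 (Farouk): max(-49, -11, 11, -27) = 11
r (Yuki): min(13, 11) = 11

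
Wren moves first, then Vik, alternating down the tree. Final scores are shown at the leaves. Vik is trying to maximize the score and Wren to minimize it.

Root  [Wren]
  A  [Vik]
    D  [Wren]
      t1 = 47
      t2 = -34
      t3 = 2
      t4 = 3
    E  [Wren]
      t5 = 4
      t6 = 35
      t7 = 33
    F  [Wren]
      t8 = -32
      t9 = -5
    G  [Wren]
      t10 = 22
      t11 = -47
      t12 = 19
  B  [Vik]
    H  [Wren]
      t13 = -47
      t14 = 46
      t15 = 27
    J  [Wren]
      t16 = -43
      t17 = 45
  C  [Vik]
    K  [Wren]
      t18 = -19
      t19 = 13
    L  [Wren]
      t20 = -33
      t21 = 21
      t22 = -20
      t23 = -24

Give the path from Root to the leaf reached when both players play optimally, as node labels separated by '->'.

D (Wren): min(47, -34, 2, 3) = -34
E (Wren): min(4, 35, 33) = 4
F (Wren): min(-32, -5) = -32
G (Wren): min(22, -47, 19) = -47
A (Vik): max(-34, 4, -32, -47) = 4
H (Wren): min(-47, 46, 27) = -47
J (Wren): min(-43, 45) = -43
B (Vik): max(-47, -43) = -43
K (Wren): min(-19, 13) = -19
L (Wren): min(-33, 21, -20, -24) = -33
C (Vik): max(-19, -33) = -19
Root (Wren): min(4, -43, -19) = -43
At Root, Wren picks B (lowest: -43).
At B, Vik picks J (highest: -43).
At J, Wren picks t16 (lowest: -43).
Terminal value -43.

Root -> B -> J -> t16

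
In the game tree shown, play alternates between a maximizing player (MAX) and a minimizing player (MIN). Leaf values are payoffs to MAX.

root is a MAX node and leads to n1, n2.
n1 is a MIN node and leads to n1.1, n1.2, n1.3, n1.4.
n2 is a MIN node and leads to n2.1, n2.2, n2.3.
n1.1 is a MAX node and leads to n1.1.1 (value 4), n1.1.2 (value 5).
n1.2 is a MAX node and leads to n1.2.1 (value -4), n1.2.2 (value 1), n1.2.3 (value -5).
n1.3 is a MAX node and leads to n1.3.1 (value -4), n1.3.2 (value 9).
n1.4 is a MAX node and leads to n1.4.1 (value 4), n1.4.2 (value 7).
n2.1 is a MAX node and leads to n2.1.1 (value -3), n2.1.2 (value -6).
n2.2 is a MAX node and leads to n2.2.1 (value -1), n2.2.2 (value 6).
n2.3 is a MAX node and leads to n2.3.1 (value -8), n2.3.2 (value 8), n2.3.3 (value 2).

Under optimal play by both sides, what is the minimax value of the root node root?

1

n1.1 (MAX): max(4, 5) = 5
n1.2 (MAX): max(-4, 1, -5) = 1
n1.3 (MAX): max(-4, 9) = 9
n1.4 (MAX): max(4, 7) = 7
n1 (MIN): min(5, 1, 9, 7) = 1
n2.1 (MAX): max(-3, -6) = -3
n2.2 (MAX): max(-1, 6) = 6
n2.3 (MAX): max(-8, 8, 2) = 8
n2 (MIN): min(-3, 6, 8) = -3
root (MAX): max(1, -3) = 1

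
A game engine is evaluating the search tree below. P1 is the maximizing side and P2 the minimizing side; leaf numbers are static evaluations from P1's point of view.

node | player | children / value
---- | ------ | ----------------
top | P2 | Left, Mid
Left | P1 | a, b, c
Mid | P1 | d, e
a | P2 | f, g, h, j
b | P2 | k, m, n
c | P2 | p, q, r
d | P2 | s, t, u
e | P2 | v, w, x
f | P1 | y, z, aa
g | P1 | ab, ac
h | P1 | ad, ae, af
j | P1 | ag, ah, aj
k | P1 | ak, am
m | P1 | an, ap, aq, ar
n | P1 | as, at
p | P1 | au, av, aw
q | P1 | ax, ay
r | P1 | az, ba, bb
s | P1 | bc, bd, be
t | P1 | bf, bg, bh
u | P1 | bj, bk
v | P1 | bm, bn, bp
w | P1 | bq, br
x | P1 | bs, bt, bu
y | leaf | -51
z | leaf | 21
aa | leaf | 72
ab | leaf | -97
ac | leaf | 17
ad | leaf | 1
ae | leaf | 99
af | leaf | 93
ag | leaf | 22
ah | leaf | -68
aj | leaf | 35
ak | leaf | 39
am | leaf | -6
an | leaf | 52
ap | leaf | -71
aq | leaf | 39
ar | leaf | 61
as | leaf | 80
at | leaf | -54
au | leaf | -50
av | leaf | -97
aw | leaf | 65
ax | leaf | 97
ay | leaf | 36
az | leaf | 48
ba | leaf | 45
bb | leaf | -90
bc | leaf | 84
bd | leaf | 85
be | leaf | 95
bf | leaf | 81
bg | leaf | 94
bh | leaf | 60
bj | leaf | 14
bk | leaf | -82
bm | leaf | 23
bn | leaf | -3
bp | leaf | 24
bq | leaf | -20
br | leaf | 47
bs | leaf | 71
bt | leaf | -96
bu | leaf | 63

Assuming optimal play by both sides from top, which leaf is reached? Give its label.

bp

f (P1): max(-51, 21, 72) = 72
g (P1): max(-97, 17) = 17
h (P1): max(1, 99, 93) = 99
j (P1): max(22, -68, 35) = 35
a (P2): min(72, 17, 99, 35) = 17
k (P1): max(39, -6) = 39
m (P1): max(52, -71, 39, 61) = 61
n (P1): max(80, -54) = 80
b (P2): min(39, 61, 80) = 39
p (P1): max(-50, -97, 65) = 65
q (P1): max(97, 36) = 97
r (P1): max(48, 45, -90) = 48
c (P2): min(65, 97, 48) = 48
Left (P1): max(17, 39, 48) = 48
s (P1): max(84, 85, 95) = 95
t (P1): max(81, 94, 60) = 94
u (P1): max(14, -82) = 14
d (P2): min(95, 94, 14) = 14
v (P1): max(23, -3, 24) = 24
w (P1): max(-20, 47) = 47
x (P1): max(71, -96, 63) = 71
e (P2): min(24, 47, 71) = 24
Mid (P1): max(14, 24) = 24
top (P2): min(48, 24) = 24
At top, P2 picks Mid (lowest: 24).
At Mid, P1 picks e (highest: 24).
At e, P2 picks v (lowest: 24).
At v, P1 picks bp (highest: 24).
Terminal value 24.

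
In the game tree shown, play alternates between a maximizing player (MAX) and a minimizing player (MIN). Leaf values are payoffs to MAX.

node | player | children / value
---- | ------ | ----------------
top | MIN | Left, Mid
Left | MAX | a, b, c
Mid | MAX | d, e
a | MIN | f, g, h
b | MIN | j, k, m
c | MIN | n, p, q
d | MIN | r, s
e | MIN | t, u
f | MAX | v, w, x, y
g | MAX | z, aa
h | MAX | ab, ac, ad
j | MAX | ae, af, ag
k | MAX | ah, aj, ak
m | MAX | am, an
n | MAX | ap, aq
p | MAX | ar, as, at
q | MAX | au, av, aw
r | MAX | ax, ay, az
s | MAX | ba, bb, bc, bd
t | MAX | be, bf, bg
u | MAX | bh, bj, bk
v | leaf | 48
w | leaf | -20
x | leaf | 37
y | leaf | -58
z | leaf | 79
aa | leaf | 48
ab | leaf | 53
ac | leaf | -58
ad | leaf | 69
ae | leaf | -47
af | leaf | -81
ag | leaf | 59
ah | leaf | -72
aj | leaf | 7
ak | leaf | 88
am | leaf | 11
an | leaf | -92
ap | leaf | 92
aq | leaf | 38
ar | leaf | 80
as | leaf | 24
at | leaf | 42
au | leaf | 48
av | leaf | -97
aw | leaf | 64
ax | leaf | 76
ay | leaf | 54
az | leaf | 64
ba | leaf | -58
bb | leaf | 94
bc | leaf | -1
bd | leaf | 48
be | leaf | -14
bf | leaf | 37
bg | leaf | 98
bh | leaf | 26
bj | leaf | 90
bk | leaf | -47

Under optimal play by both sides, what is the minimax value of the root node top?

64

f (MAX): max(48, -20, 37, -58) = 48
g (MAX): max(79, 48) = 79
h (MAX): max(53, -58, 69) = 69
a (MIN): min(48, 79, 69) = 48
j (MAX): max(-47, -81, 59) = 59
k (MAX): max(-72, 7, 88) = 88
m (MAX): max(11, -92) = 11
b (MIN): min(59, 88, 11) = 11
n (MAX): max(92, 38) = 92
p (MAX): max(80, 24, 42) = 80
q (MAX): max(48, -97, 64) = 64
c (MIN): min(92, 80, 64) = 64
Left (MAX): max(48, 11, 64) = 64
r (MAX): max(76, 54, 64) = 76
s (MAX): max(-58, 94, -1, 48) = 94
d (MIN): min(76, 94) = 76
t (MAX): max(-14, 37, 98) = 98
u (MAX): max(26, 90, -47) = 90
e (MIN): min(98, 90) = 90
Mid (MAX): max(76, 90) = 90
top (MIN): min(64, 90) = 64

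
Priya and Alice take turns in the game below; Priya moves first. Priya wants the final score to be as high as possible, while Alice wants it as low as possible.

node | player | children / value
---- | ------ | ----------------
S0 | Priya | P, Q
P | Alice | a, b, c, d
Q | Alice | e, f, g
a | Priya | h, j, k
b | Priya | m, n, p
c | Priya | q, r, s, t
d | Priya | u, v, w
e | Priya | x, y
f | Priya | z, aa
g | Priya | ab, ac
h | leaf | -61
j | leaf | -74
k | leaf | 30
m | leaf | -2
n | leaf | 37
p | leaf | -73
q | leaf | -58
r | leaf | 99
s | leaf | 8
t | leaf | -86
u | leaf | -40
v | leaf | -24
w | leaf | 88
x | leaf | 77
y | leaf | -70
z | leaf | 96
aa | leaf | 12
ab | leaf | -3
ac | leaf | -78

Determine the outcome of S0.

30

a (Priya): max(-61, -74, 30) = 30
b (Priya): max(-2, 37, -73) = 37
c (Priya): max(-58, 99, 8, -86) = 99
d (Priya): max(-40, -24, 88) = 88
P (Alice): min(30, 37, 99, 88) = 30
e (Priya): max(77, -70) = 77
f (Priya): max(96, 12) = 96
g (Priya): max(-3, -78) = -3
Q (Alice): min(77, 96, -3) = -3
S0 (Priya): max(30, -3) = 30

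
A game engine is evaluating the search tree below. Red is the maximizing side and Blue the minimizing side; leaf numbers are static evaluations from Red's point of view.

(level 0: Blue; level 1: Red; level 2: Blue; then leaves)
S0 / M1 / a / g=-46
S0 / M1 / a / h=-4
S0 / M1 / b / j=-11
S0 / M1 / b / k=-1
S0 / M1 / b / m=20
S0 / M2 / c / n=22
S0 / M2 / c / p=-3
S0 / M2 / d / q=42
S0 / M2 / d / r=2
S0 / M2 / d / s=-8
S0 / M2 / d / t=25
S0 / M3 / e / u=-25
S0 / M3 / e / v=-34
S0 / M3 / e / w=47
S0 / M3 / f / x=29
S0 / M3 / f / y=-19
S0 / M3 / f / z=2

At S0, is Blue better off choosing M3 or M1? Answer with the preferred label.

e (Blue): min(-25, -34, 47) = -34
f (Blue): min(29, -19, 2) = -19
M3 (Red): max(-34, -19) = -19
a (Blue): min(-46, -4) = -46
b (Blue): min(-11, -1, 20) = -11
M1 (Red): max(-46, -11) = -11
Blue prefers the lower value; M3=-19, M1=-11. M3 is better since -19 < -11.

M3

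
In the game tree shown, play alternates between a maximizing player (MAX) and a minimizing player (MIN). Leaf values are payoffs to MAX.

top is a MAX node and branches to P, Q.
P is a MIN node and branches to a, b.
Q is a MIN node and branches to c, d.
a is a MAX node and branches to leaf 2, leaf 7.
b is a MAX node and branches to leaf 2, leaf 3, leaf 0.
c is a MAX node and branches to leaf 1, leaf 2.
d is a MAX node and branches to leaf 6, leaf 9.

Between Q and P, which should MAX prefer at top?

P

c (MAX): max(1, 2) = 2
d (MAX): max(6, 9) = 9
Q (MIN): min(2, 9) = 2
a (MAX): max(2, 7) = 7
b (MAX): max(2, 3, 0) = 3
P (MIN): min(7, 3) = 3
MAX prefers the higher value; Q=2, P=3. P is better since 3 > 2.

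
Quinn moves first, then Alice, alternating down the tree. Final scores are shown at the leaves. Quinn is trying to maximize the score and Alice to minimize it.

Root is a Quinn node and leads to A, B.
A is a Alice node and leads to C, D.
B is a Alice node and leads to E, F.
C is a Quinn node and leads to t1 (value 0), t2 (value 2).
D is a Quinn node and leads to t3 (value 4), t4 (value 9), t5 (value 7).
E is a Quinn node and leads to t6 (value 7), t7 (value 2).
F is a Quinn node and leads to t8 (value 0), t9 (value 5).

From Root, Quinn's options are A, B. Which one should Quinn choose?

B

C (Quinn): max(0, 2) = 2
D (Quinn): max(4, 9, 7) = 9
A (Alice): min(2, 9) = 2
E (Quinn): max(7, 2) = 7
F (Quinn): max(0, 5) = 5
B (Alice): min(7, 5) = 5
Root (Quinn): max(2, 5) = 5
Quinn at Root wants the highest of {A=2, B=5}, so chooses B.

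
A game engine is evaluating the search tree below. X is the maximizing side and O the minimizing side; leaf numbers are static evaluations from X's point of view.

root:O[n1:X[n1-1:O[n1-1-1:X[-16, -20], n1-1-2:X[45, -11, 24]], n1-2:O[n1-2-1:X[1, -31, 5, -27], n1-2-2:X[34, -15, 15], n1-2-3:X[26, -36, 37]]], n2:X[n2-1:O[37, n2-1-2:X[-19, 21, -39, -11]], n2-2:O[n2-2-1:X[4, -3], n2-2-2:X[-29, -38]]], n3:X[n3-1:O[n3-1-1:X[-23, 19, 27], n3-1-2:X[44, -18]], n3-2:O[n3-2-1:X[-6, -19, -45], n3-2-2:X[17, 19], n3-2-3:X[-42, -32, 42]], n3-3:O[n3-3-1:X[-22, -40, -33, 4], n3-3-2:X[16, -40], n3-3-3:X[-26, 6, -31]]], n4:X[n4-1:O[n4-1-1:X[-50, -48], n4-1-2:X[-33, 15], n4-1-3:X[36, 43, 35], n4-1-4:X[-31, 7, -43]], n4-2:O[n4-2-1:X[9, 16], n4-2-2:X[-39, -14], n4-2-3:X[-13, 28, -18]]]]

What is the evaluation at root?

-14

n1-1-1 (X): max(-16, -20) = -16
n1-1-2 (X): max(45, -11, 24) = 45
n1-1 (O): min(-16, 45) = -16
n1-2-1 (X): max(1, -31, 5, -27) = 5
n1-2-2 (X): max(34, -15, 15) = 34
n1-2-3 (X): max(26, -36, 37) = 37
n1-2 (O): min(5, 34, 37) = 5
n1 (X): max(-16, 5) = 5
n2-1-2 (X): max(-19, 21, -39, -11) = 21
n2-1 (O): min(37, 21) = 21
n2-2-1 (X): max(4, -3) = 4
n2-2-2 (X): max(-29, -38) = -29
n2-2 (O): min(4, -29) = -29
n2 (X): max(21, -29) = 21
n3-1-1 (X): max(-23, 19, 27) = 27
n3-1-2 (X): max(44, -18) = 44
n3-1 (O): min(27, 44) = 27
n3-2-1 (X): max(-6, -19, -45) = -6
n3-2-2 (X): max(17, 19) = 19
n3-2-3 (X): max(-42, -32, 42) = 42
n3-2 (O): min(-6, 19, 42) = -6
n3-3-1 (X): max(-22, -40, -33, 4) = 4
n3-3-2 (X): max(16, -40) = 16
n3-3-3 (X): max(-26, 6, -31) = 6
n3-3 (O): min(4, 16, 6) = 4
n3 (X): max(27, -6, 4) = 27
n4-1-1 (X): max(-50, -48) = -48
n4-1-2 (X): max(-33, 15) = 15
n4-1-3 (X): max(36, 43, 35) = 43
n4-1-4 (X): max(-31, 7, -43) = 7
n4-1 (O): min(-48, 15, 43, 7) = -48
n4-2-1 (X): max(9, 16) = 16
n4-2-2 (X): max(-39, -14) = -14
n4-2-3 (X): max(-13, 28, -18) = 28
n4-2 (O): min(16, -14, 28) = -14
n4 (X): max(-48, -14) = -14
root (O): min(5, 21, 27, -14) = -14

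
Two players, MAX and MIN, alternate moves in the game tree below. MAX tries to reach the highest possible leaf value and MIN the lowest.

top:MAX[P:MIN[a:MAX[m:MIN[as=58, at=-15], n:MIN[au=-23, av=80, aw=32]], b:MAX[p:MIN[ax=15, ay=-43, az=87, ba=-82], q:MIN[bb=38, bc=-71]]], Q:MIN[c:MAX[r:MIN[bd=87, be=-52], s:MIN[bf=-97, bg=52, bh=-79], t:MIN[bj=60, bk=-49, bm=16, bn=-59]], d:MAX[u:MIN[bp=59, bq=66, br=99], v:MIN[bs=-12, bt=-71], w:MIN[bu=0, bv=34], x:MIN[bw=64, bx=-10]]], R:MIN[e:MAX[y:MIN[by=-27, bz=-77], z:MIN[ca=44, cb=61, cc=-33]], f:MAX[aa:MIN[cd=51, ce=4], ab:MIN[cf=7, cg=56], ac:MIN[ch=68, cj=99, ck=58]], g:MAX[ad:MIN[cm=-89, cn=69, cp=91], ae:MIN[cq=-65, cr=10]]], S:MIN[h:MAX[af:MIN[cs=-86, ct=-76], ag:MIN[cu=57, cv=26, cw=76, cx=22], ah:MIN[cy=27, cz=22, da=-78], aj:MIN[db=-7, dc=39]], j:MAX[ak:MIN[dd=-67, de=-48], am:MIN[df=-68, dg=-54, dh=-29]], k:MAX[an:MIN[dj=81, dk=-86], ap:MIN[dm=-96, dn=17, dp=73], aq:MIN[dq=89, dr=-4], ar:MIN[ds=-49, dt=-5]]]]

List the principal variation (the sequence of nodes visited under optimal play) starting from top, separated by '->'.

m (MIN): min(58, -15) = -15
n (MIN): min(-23, 80, 32) = -23
a (MAX): max(-15, -23) = -15
p (MIN): min(15, -43, 87, -82) = -82
q (MIN): min(38, -71) = -71
b (MAX): max(-82, -71) = -71
P (MIN): min(-15, -71) = -71
r (MIN): min(87, -52) = -52
s (MIN): min(-97, 52, -79) = -97
t (MIN): min(60, -49, 16, -59) = -59
c (MAX): max(-52, -97, -59) = -52
u (MIN): min(59, 66, 99) = 59
v (MIN): min(-12, -71) = -71
w (MIN): min(0, 34) = 0
x (MIN): min(64, -10) = -10
d (MAX): max(59, -71, 0, -10) = 59
Q (MIN): min(-52, 59) = -52
y (MIN): min(-27, -77) = -77
z (MIN): min(44, 61, -33) = -33
e (MAX): max(-77, -33) = -33
aa (MIN): min(51, 4) = 4
ab (MIN): min(7, 56) = 7
ac (MIN): min(68, 99, 58) = 58
f (MAX): max(4, 7, 58) = 58
ad (MIN): min(-89, 69, 91) = -89
ae (MIN): min(-65, 10) = -65
g (MAX): max(-89, -65) = -65
R (MIN): min(-33, 58, -65) = -65
af (MIN): min(-86, -76) = -86
ag (MIN): min(57, 26, 76, 22) = 22
ah (MIN): min(27, 22, -78) = -78
aj (MIN): min(-7, 39) = -7
h (MAX): max(-86, 22, -78, -7) = 22
ak (MIN): min(-67, -48) = -67
am (MIN): min(-68, -54, -29) = -68
j (MAX): max(-67, -68) = -67
an (MIN): min(81, -86) = -86
ap (MIN): min(-96, 17, 73) = -96
aq (MIN): min(89, -4) = -4
ar (MIN): min(-49, -5) = -49
k (MAX): max(-86, -96, -4, -49) = -4
S (MIN): min(22, -67, -4) = -67
top (MAX): max(-71, -52, -65, -67) = -52
At top, MAX picks Q (highest: -52).
At Q, MIN picks c (lowest: -52).
At c, MAX picks r (highest: -52).
At r, MIN picks be (lowest: -52).
Terminal value -52.

top -> Q -> c -> r -> be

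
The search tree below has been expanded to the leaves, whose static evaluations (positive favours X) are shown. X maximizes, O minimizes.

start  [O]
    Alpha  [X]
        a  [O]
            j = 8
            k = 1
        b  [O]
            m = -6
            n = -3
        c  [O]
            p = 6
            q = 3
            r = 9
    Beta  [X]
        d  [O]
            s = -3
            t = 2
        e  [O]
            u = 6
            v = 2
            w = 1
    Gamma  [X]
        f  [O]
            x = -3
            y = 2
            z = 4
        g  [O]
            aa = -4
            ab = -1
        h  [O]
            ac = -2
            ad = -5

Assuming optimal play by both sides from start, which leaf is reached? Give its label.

a (O): min(8, 1) = 1
b (O): min(-6, -3) = -6
c (O): min(6, 3, 9) = 3
Alpha (X): max(1, -6, 3) = 3
d (O): min(-3, 2) = -3
e (O): min(6, 2, 1) = 1
Beta (X): max(-3, 1) = 1
f (O): min(-3, 2, 4) = -3
g (O): min(-4, -1) = -4
h (O): min(-2, -5) = -5
Gamma (X): max(-3, -4, -5) = -3
start (O): min(3, 1, -3) = -3
At start, O picks Gamma (lowest: -3).
At Gamma, X picks f (highest: -3).
At f, O picks x (lowest: -3).
Terminal value -3.

x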